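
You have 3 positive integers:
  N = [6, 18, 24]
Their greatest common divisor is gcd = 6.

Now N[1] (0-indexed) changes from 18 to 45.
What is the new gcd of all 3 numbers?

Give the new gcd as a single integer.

Numbers: [6, 18, 24], gcd = 6
Change: index 1, 18 -> 45
gcd of the OTHER numbers (without index 1): gcd([6, 24]) = 6
New gcd = gcd(g_others, new_val) = gcd(6, 45) = 3

Answer: 3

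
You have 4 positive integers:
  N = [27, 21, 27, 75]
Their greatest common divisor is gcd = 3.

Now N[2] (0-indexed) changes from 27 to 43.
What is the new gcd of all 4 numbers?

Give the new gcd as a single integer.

Answer: 1

Derivation:
Numbers: [27, 21, 27, 75], gcd = 3
Change: index 2, 27 -> 43
gcd of the OTHER numbers (without index 2): gcd([27, 21, 75]) = 3
New gcd = gcd(g_others, new_val) = gcd(3, 43) = 1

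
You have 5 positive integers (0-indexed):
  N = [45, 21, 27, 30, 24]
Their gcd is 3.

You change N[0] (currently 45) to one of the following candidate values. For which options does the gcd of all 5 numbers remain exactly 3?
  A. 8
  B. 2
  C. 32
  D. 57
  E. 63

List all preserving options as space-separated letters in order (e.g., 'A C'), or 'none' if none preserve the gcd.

Answer: D E

Derivation:
Old gcd = 3; gcd of others (without N[0]) = 3
New gcd for candidate v: gcd(3, v). Preserves old gcd iff gcd(3, v) = 3.
  Option A: v=8, gcd(3,8)=1 -> changes
  Option B: v=2, gcd(3,2)=1 -> changes
  Option C: v=32, gcd(3,32)=1 -> changes
  Option D: v=57, gcd(3,57)=3 -> preserves
  Option E: v=63, gcd(3,63)=3 -> preserves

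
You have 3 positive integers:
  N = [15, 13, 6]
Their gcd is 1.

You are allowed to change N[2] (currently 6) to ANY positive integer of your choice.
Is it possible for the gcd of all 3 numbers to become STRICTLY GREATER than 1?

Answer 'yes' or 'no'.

Answer: no

Derivation:
Current gcd = 1
gcd of all OTHER numbers (without N[2]=6): gcd([15, 13]) = 1
The new gcd after any change is gcd(1, new_value).
This can be at most 1.
Since 1 = old gcd 1, the gcd can only stay the same or decrease.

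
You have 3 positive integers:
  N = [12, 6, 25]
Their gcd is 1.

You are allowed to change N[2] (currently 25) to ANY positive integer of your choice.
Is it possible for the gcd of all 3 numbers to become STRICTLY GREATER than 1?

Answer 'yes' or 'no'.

Current gcd = 1
gcd of all OTHER numbers (without N[2]=25): gcd([12, 6]) = 6
The new gcd after any change is gcd(6, new_value).
This can be at most 6.
Since 6 > old gcd 1, the gcd CAN increase (e.g., set N[2] = 6).

Answer: yes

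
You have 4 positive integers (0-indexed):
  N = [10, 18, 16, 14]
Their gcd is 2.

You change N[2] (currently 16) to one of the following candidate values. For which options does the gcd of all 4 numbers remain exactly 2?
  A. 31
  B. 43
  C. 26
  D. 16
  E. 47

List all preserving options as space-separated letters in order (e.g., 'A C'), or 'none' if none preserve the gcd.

Answer: C D

Derivation:
Old gcd = 2; gcd of others (without N[2]) = 2
New gcd for candidate v: gcd(2, v). Preserves old gcd iff gcd(2, v) = 2.
  Option A: v=31, gcd(2,31)=1 -> changes
  Option B: v=43, gcd(2,43)=1 -> changes
  Option C: v=26, gcd(2,26)=2 -> preserves
  Option D: v=16, gcd(2,16)=2 -> preserves
  Option E: v=47, gcd(2,47)=1 -> changes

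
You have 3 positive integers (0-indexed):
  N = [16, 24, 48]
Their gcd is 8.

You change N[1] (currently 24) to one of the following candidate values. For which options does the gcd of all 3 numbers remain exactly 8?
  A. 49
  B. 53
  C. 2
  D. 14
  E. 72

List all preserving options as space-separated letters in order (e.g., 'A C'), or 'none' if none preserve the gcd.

Answer: E

Derivation:
Old gcd = 8; gcd of others (without N[1]) = 16
New gcd for candidate v: gcd(16, v). Preserves old gcd iff gcd(16, v) = 8.
  Option A: v=49, gcd(16,49)=1 -> changes
  Option B: v=53, gcd(16,53)=1 -> changes
  Option C: v=2, gcd(16,2)=2 -> changes
  Option D: v=14, gcd(16,14)=2 -> changes
  Option E: v=72, gcd(16,72)=8 -> preserves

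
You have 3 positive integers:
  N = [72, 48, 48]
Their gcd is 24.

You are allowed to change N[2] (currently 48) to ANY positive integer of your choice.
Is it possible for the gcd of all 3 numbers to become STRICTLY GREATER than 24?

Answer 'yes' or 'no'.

Answer: no

Derivation:
Current gcd = 24
gcd of all OTHER numbers (without N[2]=48): gcd([72, 48]) = 24
The new gcd after any change is gcd(24, new_value).
This can be at most 24.
Since 24 = old gcd 24, the gcd can only stay the same or decrease.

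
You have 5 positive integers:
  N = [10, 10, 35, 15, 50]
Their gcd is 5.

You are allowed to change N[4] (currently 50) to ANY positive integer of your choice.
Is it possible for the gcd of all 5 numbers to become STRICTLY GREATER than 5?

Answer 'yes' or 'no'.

Answer: no

Derivation:
Current gcd = 5
gcd of all OTHER numbers (without N[4]=50): gcd([10, 10, 35, 15]) = 5
The new gcd after any change is gcd(5, new_value).
This can be at most 5.
Since 5 = old gcd 5, the gcd can only stay the same or decrease.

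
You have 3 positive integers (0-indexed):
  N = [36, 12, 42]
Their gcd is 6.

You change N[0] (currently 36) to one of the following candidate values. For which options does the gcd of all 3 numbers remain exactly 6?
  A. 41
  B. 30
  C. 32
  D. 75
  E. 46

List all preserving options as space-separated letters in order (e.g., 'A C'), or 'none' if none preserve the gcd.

Answer: B

Derivation:
Old gcd = 6; gcd of others (without N[0]) = 6
New gcd for candidate v: gcd(6, v). Preserves old gcd iff gcd(6, v) = 6.
  Option A: v=41, gcd(6,41)=1 -> changes
  Option B: v=30, gcd(6,30)=6 -> preserves
  Option C: v=32, gcd(6,32)=2 -> changes
  Option D: v=75, gcd(6,75)=3 -> changes
  Option E: v=46, gcd(6,46)=2 -> changes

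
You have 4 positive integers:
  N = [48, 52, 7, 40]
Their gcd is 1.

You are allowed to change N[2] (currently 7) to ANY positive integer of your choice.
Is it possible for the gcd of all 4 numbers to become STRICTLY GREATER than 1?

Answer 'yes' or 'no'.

Current gcd = 1
gcd of all OTHER numbers (without N[2]=7): gcd([48, 52, 40]) = 4
The new gcd after any change is gcd(4, new_value).
This can be at most 4.
Since 4 > old gcd 1, the gcd CAN increase (e.g., set N[2] = 4).

Answer: yes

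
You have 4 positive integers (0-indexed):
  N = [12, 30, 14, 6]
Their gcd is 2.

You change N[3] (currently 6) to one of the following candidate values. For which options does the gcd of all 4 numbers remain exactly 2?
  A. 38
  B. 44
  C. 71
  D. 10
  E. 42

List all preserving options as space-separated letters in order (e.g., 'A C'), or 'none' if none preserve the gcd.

Answer: A B D E

Derivation:
Old gcd = 2; gcd of others (without N[3]) = 2
New gcd for candidate v: gcd(2, v). Preserves old gcd iff gcd(2, v) = 2.
  Option A: v=38, gcd(2,38)=2 -> preserves
  Option B: v=44, gcd(2,44)=2 -> preserves
  Option C: v=71, gcd(2,71)=1 -> changes
  Option D: v=10, gcd(2,10)=2 -> preserves
  Option E: v=42, gcd(2,42)=2 -> preserves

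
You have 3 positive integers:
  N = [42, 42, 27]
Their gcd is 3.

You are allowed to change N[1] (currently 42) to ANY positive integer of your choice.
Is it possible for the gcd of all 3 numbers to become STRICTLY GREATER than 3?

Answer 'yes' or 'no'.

Current gcd = 3
gcd of all OTHER numbers (without N[1]=42): gcd([42, 27]) = 3
The new gcd after any change is gcd(3, new_value).
This can be at most 3.
Since 3 = old gcd 3, the gcd can only stay the same or decrease.

Answer: no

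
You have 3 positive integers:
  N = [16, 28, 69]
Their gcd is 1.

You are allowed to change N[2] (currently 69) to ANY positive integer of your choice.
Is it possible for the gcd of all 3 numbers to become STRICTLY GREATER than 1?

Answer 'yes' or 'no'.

Answer: yes

Derivation:
Current gcd = 1
gcd of all OTHER numbers (without N[2]=69): gcd([16, 28]) = 4
The new gcd after any change is gcd(4, new_value).
This can be at most 4.
Since 4 > old gcd 1, the gcd CAN increase (e.g., set N[2] = 4).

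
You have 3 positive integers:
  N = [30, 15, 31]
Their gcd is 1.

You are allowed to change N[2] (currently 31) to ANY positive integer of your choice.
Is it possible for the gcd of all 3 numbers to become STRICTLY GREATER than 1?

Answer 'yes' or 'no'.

Answer: yes

Derivation:
Current gcd = 1
gcd of all OTHER numbers (without N[2]=31): gcd([30, 15]) = 15
The new gcd after any change is gcd(15, new_value).
This can be at most 15.
Since 15 > old gcd 1, the gcd CAN increase (e.g., set N[2] = 15).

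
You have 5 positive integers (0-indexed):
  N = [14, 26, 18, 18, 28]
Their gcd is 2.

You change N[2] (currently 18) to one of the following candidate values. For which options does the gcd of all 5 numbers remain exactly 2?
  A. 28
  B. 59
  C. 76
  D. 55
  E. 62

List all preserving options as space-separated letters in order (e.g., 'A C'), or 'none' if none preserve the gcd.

Answer: A C E

Derivation:
Old gcd = 2; gcd of others (without N[2]) = 2
New gcd for candidate v: gcd(2, v). Preserves old gcd iff gcd(2, v) = 2.
  Option A: v=28, gcd(2,28)=2 -> preserves
  Option B: v=59, gcd(2,59)=1 -> changes
  Option C: v=76, gcd(2,76)=2 -> preserves
  Option D: v=55, gcd(2,55)=1 -> changes
  Option E: v=62, gcd(2,62)=2 -> preserves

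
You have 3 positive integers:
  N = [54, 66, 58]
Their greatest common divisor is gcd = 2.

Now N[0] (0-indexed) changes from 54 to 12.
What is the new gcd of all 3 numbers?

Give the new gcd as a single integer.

Numbers: [54, 66, 58], gcd = 2
Change: index 0, 54 -> 12
gcd of the OTHER numbers (without index 0): gcd([66, 58]) = 2
New gcd = gcd(g_others, new_val) = gcd(2, 12) = 2

Answer: 2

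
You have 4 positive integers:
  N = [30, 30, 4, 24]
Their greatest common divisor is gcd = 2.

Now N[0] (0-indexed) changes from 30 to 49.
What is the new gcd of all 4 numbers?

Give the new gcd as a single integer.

Answer: 1

Derivation:
Numbers: [30, 30, 4, 24], gcd = 2
Change: index 0, 30 -> 49
gcd of the OTHER numbers (without index 0): gcd([30, 4, 24]) = 2
New gcd = gcd(g_others, new_val) = gcd(2, 49) = 1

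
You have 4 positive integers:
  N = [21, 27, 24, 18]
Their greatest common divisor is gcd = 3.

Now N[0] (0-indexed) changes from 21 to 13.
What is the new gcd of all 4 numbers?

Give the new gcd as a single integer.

Numbers: [21, 27, 24, 18], gcd = 3
Change: index 0, 21 -> 13
gcd of the OTHER numbers (without index 0): gcd([27, 24, 18]) = 3
New gcd = gcd(g_others, new_val) = gcd(3, 13) = 1

Answer: 1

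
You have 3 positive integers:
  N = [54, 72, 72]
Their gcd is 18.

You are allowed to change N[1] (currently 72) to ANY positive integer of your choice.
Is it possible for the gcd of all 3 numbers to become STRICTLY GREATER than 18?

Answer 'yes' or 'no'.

Answer: no

Derivation:
Current gcd = 18
gcd of all OTHER numbers (without N[1]=72): gcd([54, 72]) = 18
The new gcd after any change is gcd(18, new_value).
This can be at most 18.
Since 18 = old gcd 18, the gcd can only stay the same or decrease.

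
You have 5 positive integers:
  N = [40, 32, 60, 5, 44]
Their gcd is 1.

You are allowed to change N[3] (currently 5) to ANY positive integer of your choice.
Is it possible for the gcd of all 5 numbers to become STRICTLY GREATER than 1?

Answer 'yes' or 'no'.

Current gcd = 1
gcd of all OTHER numbers (without N[3]=5): gcd([40, 32, 60, 44]) = 4
The new gcd after any change is gcd(4, new_value).
This can be at most 4.
Since 4 > old gcd 1, the gcd CAN increase (e.g., set N[3] = 4).

Answer: yes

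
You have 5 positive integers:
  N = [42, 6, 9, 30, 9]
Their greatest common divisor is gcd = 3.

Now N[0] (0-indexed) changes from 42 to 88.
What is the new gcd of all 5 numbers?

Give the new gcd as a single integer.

Numbers: [42, 6, 9, 30, 9], gcd = 3
Change: index 0, 42 -> 88
gcd of the OTHER numbers (without index 0): gcd([6, 9, 30, 9]) = 3
New gcd = gcd(g_others, new_val) = gcd(3, 88) = 1

Answer: 1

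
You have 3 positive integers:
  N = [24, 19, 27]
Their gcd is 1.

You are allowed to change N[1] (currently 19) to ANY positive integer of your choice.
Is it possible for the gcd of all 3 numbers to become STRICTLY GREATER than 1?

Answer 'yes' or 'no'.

Current gcd = 1
gcd of all OTHER numbers (without N[1]=19): gcd([24, 27]) = 3
The new gcd after any change is gcd(3, new_value).
This can be at most 3.
Since 3 > old gcd 1, the gcd CAN increase (e.g., set N[1] = 3).

Answer: yes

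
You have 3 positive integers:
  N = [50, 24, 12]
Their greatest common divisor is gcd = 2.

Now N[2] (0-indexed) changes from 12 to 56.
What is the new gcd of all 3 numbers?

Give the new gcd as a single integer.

Numbers: [50, 24, 12], gcd = 2
Change: index 2, 12 -> 56
gcd of the OTHER numbers (without index 2): gcd([50, 24]) = 2
New gcd = gcd(g_others, new_val) = gcd(2, 56) = 2

Answer: 2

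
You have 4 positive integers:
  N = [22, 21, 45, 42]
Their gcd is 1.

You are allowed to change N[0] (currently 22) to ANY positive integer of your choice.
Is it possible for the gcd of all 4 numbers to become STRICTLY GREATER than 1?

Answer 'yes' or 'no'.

Answer: yes

Derivation:
Current gcd = 1
gcd of all OTHER numbers (without N[0]=22): gcd([21, 45, 42]) = 3
The new gcd after any change is gcd(3, new_value).
This can be at most 3.
Since 3 > old gcd 1, the gcd CAN increase (e.g., set N[0] = 3).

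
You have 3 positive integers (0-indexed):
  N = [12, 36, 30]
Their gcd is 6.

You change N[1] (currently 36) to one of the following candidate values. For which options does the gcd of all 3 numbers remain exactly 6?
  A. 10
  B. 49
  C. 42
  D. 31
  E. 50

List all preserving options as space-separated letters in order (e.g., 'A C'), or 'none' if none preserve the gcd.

Answer: C

Derivation:
Old gcd = 6; gcd of others (without N[1]) = 6
New gcd for candidate v: gcd(6, v). Preserves old gcd iff gcd(6, v) = 6.
  Option A: v=10, gcd(6,10)=2 -> changes
  Option B: v=49, gcd(6,49)=1 -> changes
  Option C: v=42, gcd(6,42)=6 -> preserves
  Option D: v=31, gcd(6,31)=1 -> changes
  Option E: v=50, gcd(6,50)=2 -> changes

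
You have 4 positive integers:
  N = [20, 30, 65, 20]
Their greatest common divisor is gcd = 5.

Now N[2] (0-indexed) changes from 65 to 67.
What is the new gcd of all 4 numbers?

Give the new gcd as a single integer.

Numbers: [20, 30, 65, 20], gcd = 5
Change: index 2, 65 -> 67
gcd of the OTHER numbers (without index 2): gcd([20, 30, 20]) = 10
New gcd = gcd(g_others, new_val) = gcd(10, 67) = 1

Answer: 1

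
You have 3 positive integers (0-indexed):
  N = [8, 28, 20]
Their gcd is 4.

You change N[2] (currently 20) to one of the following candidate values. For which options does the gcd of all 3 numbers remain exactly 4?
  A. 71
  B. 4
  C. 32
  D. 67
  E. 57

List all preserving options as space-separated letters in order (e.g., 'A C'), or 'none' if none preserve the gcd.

Answer: B C

Derivation:
Old gcd = 4; gcd of others (without N[2]) = 4
New gcd for candidate v: gcd(4, v). Preserves old gcd iff gcd(4, v) = 4.
  Option A: v=71, gcd(4,71)=1 -> changes
  Option B: v=4, gcd(4,4)=4 -> preserves
  Option C: v=32, gcd(4,32)=4 -> preserves
  Option D: v=67, gcd(4,67)=1 -> changes
  Option E: v=57, gcd(4,57)=1 -> changes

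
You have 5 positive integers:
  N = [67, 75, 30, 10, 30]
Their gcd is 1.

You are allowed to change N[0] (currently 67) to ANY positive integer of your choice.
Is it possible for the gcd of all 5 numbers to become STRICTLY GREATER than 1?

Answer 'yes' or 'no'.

Answer: yes

Derivation:
Current gcd = 1
gcd of all OTHER numbers (without N[0]=67): gcd([75, 30, 10, 30]) = 5
The new gcd after any change is gcd(5, new_value).
This can be at most 5.
Since 5 > old gcd 1, the gcd CAN increase (e.g., set N[0] = 5).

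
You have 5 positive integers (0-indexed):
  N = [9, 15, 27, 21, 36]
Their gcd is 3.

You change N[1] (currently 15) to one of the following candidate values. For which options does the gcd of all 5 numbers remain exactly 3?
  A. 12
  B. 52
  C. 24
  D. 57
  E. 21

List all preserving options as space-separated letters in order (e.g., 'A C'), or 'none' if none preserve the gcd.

Old gcd = 3; gcd of others (without N[1]) = 3
New gcd for candidate v: gcd(3, v). Preserves old gcd iff gcd(3, v) = 3.
  Option A: v=12, gcd(3,12)=3 -> preserves
  Option B: v=52, gcd(3,52)=1 -> changes
  Option C: v=24, gcd(3,24)=3 -> preserves
  Option D: v=57, gcd(3,57)=3 -> preserves
  Option E: v=21, gcd(3,21)=3 -> preserves

Answer: A C D E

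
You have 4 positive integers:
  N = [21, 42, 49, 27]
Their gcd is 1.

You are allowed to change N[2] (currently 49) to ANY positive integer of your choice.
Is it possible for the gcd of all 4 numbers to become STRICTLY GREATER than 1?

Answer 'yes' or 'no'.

Answer: yes

Derivation:
Current gcd = 1
gcd of all OTHER numbers (without N[2]=49): gcd([21, 42, 27]) = 3
The new gcd after any change is gcd(3, new_value).
This can be at most 3.
Since 3 > old gcd 1, the gcd CAN increase (e.g., set N[2] = 3).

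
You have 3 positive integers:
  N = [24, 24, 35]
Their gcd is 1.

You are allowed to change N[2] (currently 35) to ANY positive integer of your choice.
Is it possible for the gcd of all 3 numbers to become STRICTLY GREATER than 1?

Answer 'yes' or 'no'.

Current gcd = 1
gcd of all OTHER numbers (without N[2]=35): gcd([24, 24]) = 24
The new gcd after any change is gcd(24, new_value).
This can be at most 24.
Since 24 > old gcd 1, the gcd CAN increase (e.g., set N[2] = 24).

Answer: yes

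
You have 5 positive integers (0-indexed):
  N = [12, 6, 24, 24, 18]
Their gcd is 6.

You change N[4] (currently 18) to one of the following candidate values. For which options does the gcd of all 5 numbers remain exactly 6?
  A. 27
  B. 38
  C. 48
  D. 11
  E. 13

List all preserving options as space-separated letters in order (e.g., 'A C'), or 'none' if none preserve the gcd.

Old gcd = 6; gcd of others (without N[4]) = 6
New gcd for candidate v: gcd(6, v). Preserves old gcd iff gcd(6, v) = 6.
  Option A: v=27, gcd(6,27)=3 -> changes
  Option B: v=38, gcd(6,38)=2 -> changes
  Option C: v=48, gcd(6,48)=6 -> preserves
  Option D: v=11, gcd(6,11)=1 -> changes
  Option E: v=13, gcd(6,13)=1 -> changes

Answer: C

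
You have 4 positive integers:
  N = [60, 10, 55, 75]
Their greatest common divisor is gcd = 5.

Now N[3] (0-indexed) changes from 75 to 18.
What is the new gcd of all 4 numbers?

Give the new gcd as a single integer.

Numbers: [60, 10, 55, 75], gcd = 5
Change: index 3, 75 -> 18
gcd of the OTHER numbers (without index 3): gcd([60, 10, 55]) = 5
New gcd = gcd(g_others, new_val) = gcd(5, 18) = 1

Answer: 1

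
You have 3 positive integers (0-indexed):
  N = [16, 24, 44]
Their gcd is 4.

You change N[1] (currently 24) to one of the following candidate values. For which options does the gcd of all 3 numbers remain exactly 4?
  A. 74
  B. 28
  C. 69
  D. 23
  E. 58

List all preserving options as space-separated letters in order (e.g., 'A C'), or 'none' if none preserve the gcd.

Answer: B

Derivation:
Old gcd = 4; gcd of others (without N[1]) = 4
New gcd for candidate v: gcd(4, v). Preserves old gcd iff gcd(4, v) = 4.
  Option A: v=74, gcd(4,74)=2 -> changes
  Option B: v=28, gcd(4,28)=4 -> preserves
  Option C: v=69, gcd(4,69)=1 -> changes
  Option D: v=23, gcd(4,23)=1 -> changes
  Option E: v=58, gcd(4,58)=2 -> changes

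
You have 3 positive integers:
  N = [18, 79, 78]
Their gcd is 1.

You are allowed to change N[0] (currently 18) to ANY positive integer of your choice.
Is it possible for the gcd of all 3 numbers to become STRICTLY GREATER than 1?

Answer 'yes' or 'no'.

Current gcd = 1
gcd of all OTHER numbers (without N[0]=18): gcd([79, 78]) = 1
The new gcd after any change is gcd(1, new_value).
This can be at most 1.
Since 1 = old gcd 1, the gcd can only stay the same or decrease.

Answer: no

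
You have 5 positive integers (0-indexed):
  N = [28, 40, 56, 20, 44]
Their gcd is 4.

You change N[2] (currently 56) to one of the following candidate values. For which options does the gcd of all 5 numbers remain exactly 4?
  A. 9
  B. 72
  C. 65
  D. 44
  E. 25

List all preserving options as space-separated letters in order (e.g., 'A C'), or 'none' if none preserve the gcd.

Old gcd = 4; gcd of others (without N[2]) = 4
New gcd for candidate v: gcd(4, v). Preserves old gcd iff gcd(4, v) = 4.
  Option A: v=9, gcd(4,9)=1 -> changes
  Option B: v=72, gcd(4,72)=4 -> preserves
  Option C: v=65, gcd(4,65)=1 -> changes
  Option D: v=44, gcd(4,44)=4 -> preserves
  Option E: v=25, gcd(4,25)=1 -> changes

Answer: B D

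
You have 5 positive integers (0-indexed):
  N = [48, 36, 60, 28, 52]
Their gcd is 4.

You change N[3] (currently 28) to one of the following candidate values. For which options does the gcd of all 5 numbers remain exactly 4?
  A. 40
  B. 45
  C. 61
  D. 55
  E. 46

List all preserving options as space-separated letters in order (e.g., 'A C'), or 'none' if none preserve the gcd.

Old gcd = 4; gcd of others (without N[3]) = 4
New gcd for candidate v: gcd(4, v). Preserves old gcd iff gcd(4, v) = 4.
  Option A: v=40, gcd(4,40)=4 -> preserves
  Option B: v=45, gcd(4,45)=1 -> changes
  Option C: v=61, gcd(4,61)=1 -> changes
  Option D: v=55, gcd(4,55)=1 -> changes
  Option E: v=46, gcd(4,46)=2 -> changes

Answer: A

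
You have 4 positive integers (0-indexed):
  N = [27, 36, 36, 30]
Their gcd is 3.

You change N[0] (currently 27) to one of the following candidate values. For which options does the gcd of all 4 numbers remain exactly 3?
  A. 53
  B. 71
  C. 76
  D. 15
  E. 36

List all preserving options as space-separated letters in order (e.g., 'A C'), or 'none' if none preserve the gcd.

Answer: D

Derivation:
Old gcd = 3; gcd of others (without N[0]) = 6
New gcd for candidate v: gcd(6, v). Preserves old gcd iff gcd(6, v) = 3.
  Option A: v=53, gcd(6,53)=1 -> changes
  Option B: v=71, gcd(6,71)=1 -> changes
  Option C: v=76, gcd(6,76)=2 -> changes
  Option D: v=15, gcd(6,15)=3 -> preserves
  Option E: v=36, gcd(6,36)=6 -> changes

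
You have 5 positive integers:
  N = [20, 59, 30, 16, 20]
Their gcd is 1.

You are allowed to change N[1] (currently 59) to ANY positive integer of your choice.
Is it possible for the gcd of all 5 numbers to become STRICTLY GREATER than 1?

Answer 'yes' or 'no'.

Current gcd = 1
gcd of all OTHER numbers (without N[1]=59): gcd([20, 30, 16, 20]) = 2
The new gcd after any change is gcd(2, new_value).
This can be at most 2.
Since 2 > old gcd 1, the gcd CAN increase (e.g., set N[1] = 2).

Answer: yes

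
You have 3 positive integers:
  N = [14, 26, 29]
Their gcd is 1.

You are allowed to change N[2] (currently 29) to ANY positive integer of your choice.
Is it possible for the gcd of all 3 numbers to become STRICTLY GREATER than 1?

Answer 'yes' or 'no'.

Current gcd = 1
gcd of all OTHER numbers (without N[2]=29): gcd([14, 26]) = 2
The new gcd after any change is gcd(2, new_value).
This can be at most 2.
Since 2 > old gcd 1, the gcd CAN increase (e.g., set N[2] = 2).

Answer: yes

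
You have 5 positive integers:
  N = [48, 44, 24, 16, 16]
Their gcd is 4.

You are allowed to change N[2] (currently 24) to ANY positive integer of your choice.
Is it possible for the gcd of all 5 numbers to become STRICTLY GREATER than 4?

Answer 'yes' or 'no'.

Answer: no

Derivation:
Current gcd = 4
gcd of all OTHER numbers (without N[2]=24): gcd([48, 44, 16, 16]) = 4
The new gcd after any change is gcd(4, new_value).
This can be at most 4.
Since 4 = old gcd 4, the gcd can only stay the same or decrease.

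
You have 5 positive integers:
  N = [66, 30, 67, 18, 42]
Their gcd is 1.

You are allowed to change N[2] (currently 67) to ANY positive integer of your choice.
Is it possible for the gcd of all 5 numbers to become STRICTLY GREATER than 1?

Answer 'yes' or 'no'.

Answer: yes

Derivation:
Current gcd = 1
gcd of all OTHER numbers (without N[2]=67): gcd([66, 30, 18, 42]) = 6
The new gcd after any change is gcd(6, new_value).
This can be at most 6.
Since 6 > old gcd 1, the gcd CAN increase (e.g., set N[2] = 6).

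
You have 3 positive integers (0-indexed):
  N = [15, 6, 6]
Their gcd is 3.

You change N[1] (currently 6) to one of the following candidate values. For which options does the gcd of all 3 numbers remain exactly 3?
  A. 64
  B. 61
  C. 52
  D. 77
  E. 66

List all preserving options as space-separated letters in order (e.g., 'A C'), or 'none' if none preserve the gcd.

Answer: E

Derivation:
Old gcd = 3; gcd of others (without N[1]) = 3
New gcd for candidate v: gcd(3, v). Preserves old gcd iff gcd(3, v) = 3.
  Option A: v=64, gcd(3,64)=1 -> changes
  Option B: v=61, gcd(3,61)=1 -> changes
  Option C: v=52, gcd(3,52)=1 -> changes
  Option D: v=77, gcd(3,77)=1 -> changes
  Option E: v=66, gcd(3,66)=3 -> preserves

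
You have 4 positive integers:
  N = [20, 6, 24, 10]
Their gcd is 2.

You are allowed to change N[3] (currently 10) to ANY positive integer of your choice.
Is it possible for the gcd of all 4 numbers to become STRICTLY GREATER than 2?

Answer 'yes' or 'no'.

Current gcd = 2
gcd of all OTHER numbers (without N[3]=10): gcd([20, 6, 24]) = 2
The new gcd after any change is gcd(2, new_value).
This can be at most 2.
Since 2 = old gcd 2, the gcd can only stay the same or decrease.

Answer: no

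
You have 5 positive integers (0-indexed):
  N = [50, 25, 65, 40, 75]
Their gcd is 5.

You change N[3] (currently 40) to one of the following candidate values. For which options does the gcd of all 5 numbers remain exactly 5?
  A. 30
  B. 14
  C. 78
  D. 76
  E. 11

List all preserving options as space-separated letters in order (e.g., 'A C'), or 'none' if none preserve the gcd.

Old gcd = 5; gcd of others (without N[3]) = 5
New gcd for candidate v: gcd(5, v). Preserves old gcd iff gcd(5, v) = 5.
  Option A: v=30, gcd(5,30)=5 -> preserves
  Option B: v=14, gcd(5,14)=1 -> changes
  Option C: v=78, gcd(5,78)=1 -> changes
  Option D: v=76, gcd(5,76)=1 -> changes
  Option E: v=11, gcd(5,11)=1 -> changes

Answer: A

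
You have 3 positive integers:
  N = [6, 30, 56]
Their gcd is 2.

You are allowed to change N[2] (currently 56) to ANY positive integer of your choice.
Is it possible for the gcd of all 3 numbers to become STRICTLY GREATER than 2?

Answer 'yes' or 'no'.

Answer: yes

Derivation:
Current gcd = 2
gcd of all OTHER numbers (without N[2]=56): gcd([6, 30]) = 6
The new gcd after any change is gcd(6, new_value).
This can be at most 6.
Since 6 > old gcd 2, the gcd CAN increase (e.g., set N[2] = 6).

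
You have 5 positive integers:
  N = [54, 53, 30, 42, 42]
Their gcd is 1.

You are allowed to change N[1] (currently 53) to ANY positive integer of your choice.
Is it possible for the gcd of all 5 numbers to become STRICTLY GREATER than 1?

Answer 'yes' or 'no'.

Answer: yes

Derivation:
Current gcd = 1
gcd of all OTHER numbers (without N[1]=53): gcd([54, 30, 42, 42]) = 6
The new gcd after any change is gcd(6, new_value).
This can be at most 6.
Since 6 > old gcd 1, the gcd CAN increase (e.g., set N[1] = 6).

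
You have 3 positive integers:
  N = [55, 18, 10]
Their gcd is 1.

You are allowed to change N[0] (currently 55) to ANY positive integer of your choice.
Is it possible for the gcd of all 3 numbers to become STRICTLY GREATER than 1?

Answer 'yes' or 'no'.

Answer: yes

Derivation:
Current gcd = 1
gcd of all OTHER numbers (without N[0]=55): gcd([18, 10]) = 2
The new gcd after any change is gcd(2, new_value).
This can be at most 2.
Since 2 > old gcd 1, the gcd CAN increase (e.g., set N[0] = 2).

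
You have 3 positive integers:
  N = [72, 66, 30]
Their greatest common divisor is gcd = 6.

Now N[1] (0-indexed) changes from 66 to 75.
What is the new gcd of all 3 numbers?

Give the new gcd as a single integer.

Answer: 3

Derivation:
Numbers: [72, 66, 30], gcd = 6
Change: index 1, 66 -> 75
gcd of the OTHER numbers (without index 1): gcd([72, 30]) = 6
New gcd = gcd(g_others, new_val) = gcd(6, 75) = 3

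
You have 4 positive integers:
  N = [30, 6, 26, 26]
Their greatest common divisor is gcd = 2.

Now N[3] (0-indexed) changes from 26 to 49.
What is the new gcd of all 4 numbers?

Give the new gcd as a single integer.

Numbers: [30, 6, 26, 26], gcd = 2
Change: index 3, 26 -> 49
gcd of the OTHER numbers (without index 3): gcd([30, 6, 26]) = 2
New gcd = gcd(g_others, new_val) = gcd(2, 49) = 1

Answer: 1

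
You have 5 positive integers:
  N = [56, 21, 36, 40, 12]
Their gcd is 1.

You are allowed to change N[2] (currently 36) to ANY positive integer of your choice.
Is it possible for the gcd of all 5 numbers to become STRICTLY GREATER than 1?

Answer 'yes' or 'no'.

Answer: no

Derivation:
Current gcd = 1
gcd of all OTHER numbers (without N[2]=36): gcd([56, 21, 40, 12]) = 1
The new gcd after any change is gcd(1, new_value).
This can be at most 1.
Since 1 = old gcd 1, the gcd can only stay the same or decrease.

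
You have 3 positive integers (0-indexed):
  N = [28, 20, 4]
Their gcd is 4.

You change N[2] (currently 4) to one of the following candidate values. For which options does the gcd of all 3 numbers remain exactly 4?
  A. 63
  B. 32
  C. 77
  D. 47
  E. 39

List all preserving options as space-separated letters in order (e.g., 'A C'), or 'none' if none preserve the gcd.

Old gcd = 4; gcd of others (without N[2]) = 4
New gcd for candidate v: gcd(4, v). Preserves old gcd iff gcd(4, v) = 4.
  Option A: v=63, gcd(4,63)=1 -> changes
  Option B: v=32, gcd(4,32)=4 -> preserves
  Option C: v=77, gcd(4,77)=1 -> changes
  Option D: v=47, gcd(4,47)=1 -> changes
  Option E: v=39, gcd(4,39)=1 -> changes

Answer: B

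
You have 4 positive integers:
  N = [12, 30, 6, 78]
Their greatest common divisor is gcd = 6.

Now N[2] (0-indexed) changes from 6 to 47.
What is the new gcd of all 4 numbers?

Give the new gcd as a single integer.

Answer: 1

Derivation:
Numbers: [12, 30, 6, 78], gcd = 6
Change: index 2, 6 -> 47
gcd of the OTHER numbers (without index 2): gcd([12, 30, 78]) = 6
New gcd = gcd(g_others, new_val) = gcd(6, 47) = 1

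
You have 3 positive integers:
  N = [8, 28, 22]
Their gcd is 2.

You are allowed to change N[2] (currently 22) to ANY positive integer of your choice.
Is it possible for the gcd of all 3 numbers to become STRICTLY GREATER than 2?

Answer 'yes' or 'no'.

Current gcd = 2
gcd of all OTHER numbers (without N[2]=22): gcd([8, 28]) = 4
The new gcd after any change is gcd(4, new_value).
This can be at most 4.
Since 4 > old gcd 2, the gcd CAN increase (e.g., set N[2] = 4).

Answer: yes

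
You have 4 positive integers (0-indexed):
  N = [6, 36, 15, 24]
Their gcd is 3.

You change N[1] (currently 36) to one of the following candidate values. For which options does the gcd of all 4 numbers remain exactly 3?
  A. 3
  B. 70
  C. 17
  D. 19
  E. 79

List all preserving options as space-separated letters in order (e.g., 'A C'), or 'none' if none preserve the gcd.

Answer: A

Derivation:
Old gcd = 3; gcd of others (without N[1]) = 3
New gcd for candidate v: gcd(3, v). Preserves old gcd iff gcd(3, v) = 3.
  Option A: v=3, gcd(3,3)=3 -> preserves
  Option B: v=70, gcd(3,70)=1 -> changes
  Option C: v=17, gcd(3,17)=1 -> changes
  Option D: v=19, gcd(3,19)=1 -> changes
  Option E: v=79, gcd(3,79)=1 -> changes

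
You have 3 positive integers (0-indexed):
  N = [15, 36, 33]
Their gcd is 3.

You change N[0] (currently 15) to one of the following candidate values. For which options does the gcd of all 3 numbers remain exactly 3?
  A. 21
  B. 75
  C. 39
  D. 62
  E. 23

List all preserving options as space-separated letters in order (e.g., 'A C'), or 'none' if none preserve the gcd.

Old gcd = 3; gcd of others (without N[0]) = 3
New gcd for candidate v: gcd(3, v). Preserves old gcd iff gcd(3, v) = 3.
  Option A: v=21, gcd(3,21)=3 -> preserves
  Option B: v=75, gcd(3,75)=3 -> preserves
  Option C: v=39, gcd(3,39)=3 -> preserves
  Option D: v=62, gcd(3,62)=1 -> changes
  Option E: v=23, gcd(3,23)=1 -> changes

Answer: A B C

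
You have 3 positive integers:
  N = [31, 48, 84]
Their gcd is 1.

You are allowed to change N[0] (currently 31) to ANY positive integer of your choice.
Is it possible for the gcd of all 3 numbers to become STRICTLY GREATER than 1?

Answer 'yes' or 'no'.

Current gcd = 1
gcd of all OTHER numbers (without N[0]=31): gcd([48, 84]) = 12
The new gcd after any change is gcd(12, new_value).
This can be at most 12.
Since 12 > old gcd 1, the gcd CAN increase (e.g., set N[0] = 12).

Answer: yes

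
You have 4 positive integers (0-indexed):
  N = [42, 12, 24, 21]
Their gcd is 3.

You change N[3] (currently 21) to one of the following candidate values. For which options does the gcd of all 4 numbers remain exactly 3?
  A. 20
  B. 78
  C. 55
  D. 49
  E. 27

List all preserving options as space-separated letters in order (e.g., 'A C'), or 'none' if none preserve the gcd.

Answer: E

Derivation:
Old gcd = 3; gcd of others (without N[3]) = 6
New gcd for candidate v: gcd(6, v). Preserves old gcd iff gcd(6, v) = 3.
  Option A: v=20, gcd(6,20)=2 -> changes
  Option B: v=78, gcd(6,78)=6 -> changes
  Option C: v=55, gcd(6,55)=1 -> changes
  Option D: v=49, gcd(6,49)=1 -> changes
  Option E: v=27, gcd(6,27)=3 -> preserves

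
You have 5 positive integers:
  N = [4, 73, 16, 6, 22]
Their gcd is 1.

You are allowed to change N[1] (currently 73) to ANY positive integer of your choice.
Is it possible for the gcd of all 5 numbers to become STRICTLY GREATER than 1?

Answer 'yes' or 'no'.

Current gcd = 1
gcd of all OTHER numbers (without N[1]=73): gcd([4, 16, 6, 22]) = 2
The new gcd after any change is gcd(2, new_value).
This can be at most 2.
Since 2 > old gcd 1, the gcd CAN increase (e.g., set N[1] = 2).

Answer: yes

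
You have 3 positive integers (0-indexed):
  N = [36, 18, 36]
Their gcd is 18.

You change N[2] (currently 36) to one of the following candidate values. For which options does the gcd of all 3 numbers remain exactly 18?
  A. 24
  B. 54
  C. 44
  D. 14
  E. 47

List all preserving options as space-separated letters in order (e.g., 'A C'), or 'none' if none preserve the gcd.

Old gcd = 18; gcd of others (without N[2]) = 18
New gcd for candidate v: gcd(18, v). Preserves old gcd iff gcd(18, v) = 18.
  Option A: v=24, gcd(18,24)=6 -> changes
  Option B: v=54, gcd(18,54)=18 -> preserves
  Option C: v=44, gcd(18,44)=2 -> changes
  Option D: v=14, gcd(18,14)=2 -> changes
  Option E: v=47, gcd(18,47)=1 -> changes

Answer: B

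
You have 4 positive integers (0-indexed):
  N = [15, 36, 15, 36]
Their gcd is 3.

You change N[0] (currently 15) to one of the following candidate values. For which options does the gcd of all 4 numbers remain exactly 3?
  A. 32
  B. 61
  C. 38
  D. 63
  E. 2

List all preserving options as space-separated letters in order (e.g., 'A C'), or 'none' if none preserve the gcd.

Old gcd = 3; gcd of others (without N[0]) = 3
New gcd for candidate v: gcd(3, v). Preserves old gcd iff gcd(3, v) = 3.
  Option A: v=32, gcd(3,32)=1 -> changes
  Option B: v=61, gcd(3,61)=1 -> changes
  Option C: v=38, gcd(3,38)=1 -> changes
  Option D: v=63, gcd(3,63)=3 -> preserves
  Option E: v=2, gcd(3,2)=1 -> changes

Answer: D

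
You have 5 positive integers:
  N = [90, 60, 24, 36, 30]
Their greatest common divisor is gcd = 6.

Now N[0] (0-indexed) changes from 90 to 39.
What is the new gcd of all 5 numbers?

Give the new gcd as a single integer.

Numbers: [90, 60, 24, 36, 30], gcd = 6
Change: index 0, 90 -> 39
gcd of the OTHER numbers (without index 0): gcd([60, 24, 36, 30]) = 6
New gcd = gcd(g_others, new_val) = gcd(6, 39) = 3

Answer: 3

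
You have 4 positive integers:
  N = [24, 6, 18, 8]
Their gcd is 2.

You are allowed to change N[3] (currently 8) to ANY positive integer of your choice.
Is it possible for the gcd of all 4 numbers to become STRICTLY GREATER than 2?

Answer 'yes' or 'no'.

Answer: yes

Derivation:
Current gcd = 2
gcd of all OTHER numbers (without N[3]=8): gcd([24, 6, 18]) = 6
The new gcd after any change is gcd(6, new_value).
This can be at most 6.
Since 6 > old gcd 2, the gcd CAN increase (e.g., set N[3] = 6).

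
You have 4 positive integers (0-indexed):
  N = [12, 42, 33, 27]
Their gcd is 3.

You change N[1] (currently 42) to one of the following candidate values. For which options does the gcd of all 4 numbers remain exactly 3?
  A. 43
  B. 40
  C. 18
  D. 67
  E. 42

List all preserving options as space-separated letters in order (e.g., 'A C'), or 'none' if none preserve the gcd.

Old gcd = 3; gcd of others (without N[1]) = 3
New gcd for candidate v: gcd(3, v). Preserves old gcd iff gcd(3, v) = 3.
  Option A: v=43, gcd(3,43)=1 -> changes
  Option B: v=40, gcd(3,40)=1 -> changes
  Option C: v=18, gcd(3,18)=3 -> preserves
  Option D: v=67, gcd(3,67)=1 -> changes
  Option E: v=42, gcd(3,42)=3 -> preserves

Answer: C E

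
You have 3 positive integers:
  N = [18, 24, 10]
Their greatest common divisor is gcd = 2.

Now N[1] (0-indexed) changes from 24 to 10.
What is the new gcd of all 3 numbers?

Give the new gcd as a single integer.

Numbers: [18, 24, 10], gcd = 2
Change: index 1, 24 -> 10
gcd of the OTHER numbers (without index 1): gcd([18, 10]) = 2
New gcd = gcd(g_others, new_val) = gcd(2, 10) = 2

Answer: 2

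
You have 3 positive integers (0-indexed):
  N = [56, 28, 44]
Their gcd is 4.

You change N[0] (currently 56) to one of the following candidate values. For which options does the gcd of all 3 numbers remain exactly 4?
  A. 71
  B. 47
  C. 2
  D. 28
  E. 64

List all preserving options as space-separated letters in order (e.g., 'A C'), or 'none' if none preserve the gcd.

Answer: D E

Derivation:
Old gcd = 4; gcd of others (without N[0]) = 4
New gcd for candidate v: gcd(4, v). Preserves old gcd iff gcd(4, v) = 4.
  Option A: v=71, gcd(4,71)=1 -> changes
  Option B: v=47, gcd(4,47)=1 -> changes
  Option C: v=2, gcd(4,2)=2 -> changes
  Option D: v=28, gcd(4,28)=4 -> preserves
  Option E: v=64, gcd(4,64)=4 -> preserves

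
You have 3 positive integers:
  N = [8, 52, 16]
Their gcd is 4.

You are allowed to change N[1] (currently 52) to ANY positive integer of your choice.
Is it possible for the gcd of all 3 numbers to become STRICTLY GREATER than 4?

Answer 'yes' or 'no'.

Current gcd = 4
gcd of all OTHER numbers (without N[1]=52): gcd([8, 16]) = 8
The new gcd after any change is gcd(8, new_value).
This can be at most 8.
Since 8 > old gcd 4, the gcd CAN increase (e.g., set N[1] = 8).

Answer: yes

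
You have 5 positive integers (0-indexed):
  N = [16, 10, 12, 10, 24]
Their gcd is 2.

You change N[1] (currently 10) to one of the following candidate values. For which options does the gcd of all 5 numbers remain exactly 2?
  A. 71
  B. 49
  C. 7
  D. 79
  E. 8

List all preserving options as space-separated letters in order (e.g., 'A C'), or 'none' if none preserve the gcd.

Old gcd = 2; gcd of others (without N[1]) = 2
New gcd for candidate v: gcd(2, v). Preserves old gcd iff gcd(2, v) = 2.
  Option A: v=71, gcd(2,71)=1 -> changes
  Option B: v=49, gcd(2,49)=1 -> changes
  Option C: v=7, gcd(2,7)=1 -> changes
  Option D: v=79, gcd(2,79)=1 -> changes
  Option E: v=8, gcd(2,8)=2 -> preserves

Answer: E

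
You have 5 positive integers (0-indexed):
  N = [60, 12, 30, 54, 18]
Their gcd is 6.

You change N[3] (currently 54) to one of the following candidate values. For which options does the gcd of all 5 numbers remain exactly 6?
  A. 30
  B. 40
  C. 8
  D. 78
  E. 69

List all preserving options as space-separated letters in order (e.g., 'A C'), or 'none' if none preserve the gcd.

Answer: A D

Derivation:
Old gcd = 6; gcd of others (without N[3]) = 6
New gcd for candidate v: gcd(6, v). Preserves old gcd iff gcd(6, v) = 6.
  Option A: v=30, gcd(6,30)=6 -> preserves
  Option B: v=40, gcd(6,40)=2 -> changes
  Option C: v=8, gcd(6,8)=2 -> changes
  Option D: v=78, gcd(6,78)=6 -> preserves
  Option E: v=69, gcd(6,69)=3 -> changes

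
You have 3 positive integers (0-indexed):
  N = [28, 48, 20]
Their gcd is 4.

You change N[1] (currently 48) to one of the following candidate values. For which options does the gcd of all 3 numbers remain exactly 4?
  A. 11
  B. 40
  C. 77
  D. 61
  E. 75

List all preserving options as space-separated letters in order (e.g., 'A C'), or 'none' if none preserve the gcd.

Old gcd = 4; gcd of others (without N[1]) = 4
New gcd for candidate v: gcd(4, v). Preserves old gcd iff gcd(4, v) = 4.
  Option A: v=11, gcd(4,11)=1 -> changes
  Option B: v=40, gcd(4,40)=4 -> preserves
  Option C: v=77, gcd(4,77)=1 -> changes
  Option D: v=61, gcd(4,61)=1 -> changes
  Option E: v=75, gcd(4,75)=1 -> changes

Answer: B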